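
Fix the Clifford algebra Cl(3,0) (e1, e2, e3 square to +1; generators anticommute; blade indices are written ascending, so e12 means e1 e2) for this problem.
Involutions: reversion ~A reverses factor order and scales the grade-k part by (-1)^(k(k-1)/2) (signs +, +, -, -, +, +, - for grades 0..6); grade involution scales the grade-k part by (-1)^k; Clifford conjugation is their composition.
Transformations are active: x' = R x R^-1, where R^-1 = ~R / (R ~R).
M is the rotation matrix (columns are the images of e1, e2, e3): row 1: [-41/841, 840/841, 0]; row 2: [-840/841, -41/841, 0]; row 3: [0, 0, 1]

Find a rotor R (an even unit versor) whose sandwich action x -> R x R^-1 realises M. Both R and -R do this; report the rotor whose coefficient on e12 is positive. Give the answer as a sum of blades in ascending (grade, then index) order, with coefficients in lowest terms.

Method: write R = a + b12*e12 + b13*e13 + b23*e23 with a^2 + b12^2 + b13^2 + b23^2 = 1 (so R^-1 = ~R). Expanding the columns R e_j ~R gives tr M = 4a^2 - 1 and, from the antisymmetric part, M21 - M12 = -4a*b12, M13 - M31 = 4a*b13, M32 - M23 = -4a*b23.
Here tr M = 759/841, so a^2 = (1 + tr M)/4 = 400/841 and a = ±20/29. Taking a = 20/29: M21 - M12 = -1680/841, M13 - M31 = 0, M32 - M23 = 0, giving b12 = 21/29, b13 = 0, b23 = 0, i.e. R = 20/29 + 21/29*e12.
Its e12 coefficient is already positive.
Answer: 20/29 + 21/29*e12. Note: both R and -R realise this M (trace 759/841); the covering map identifies them, and the e12-coefficient sign is the tie-breaker.


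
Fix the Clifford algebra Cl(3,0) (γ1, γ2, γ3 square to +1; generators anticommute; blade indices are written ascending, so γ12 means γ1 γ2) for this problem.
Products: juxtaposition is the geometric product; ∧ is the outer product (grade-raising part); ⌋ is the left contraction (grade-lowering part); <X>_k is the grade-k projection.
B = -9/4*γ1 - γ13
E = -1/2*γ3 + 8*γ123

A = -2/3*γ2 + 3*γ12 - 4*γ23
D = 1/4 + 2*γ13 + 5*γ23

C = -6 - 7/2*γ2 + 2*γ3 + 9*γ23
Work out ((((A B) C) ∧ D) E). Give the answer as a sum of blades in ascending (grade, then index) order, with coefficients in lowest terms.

step 1: 27/4*γ2 + 5/2*γ12 + 3*γ23 + 25/3*γ123
step 2: -405/8 - 335/4*γ1 - 69/2*γ2 + 285/4*γ3 + 5/3*γ12 + 155/3*γ13 - 9/2*γ23 - 45*γ123
step 3: -405/32 - 335/16*γ1 - 69/8*γ2 + 285/16*γ3 + 5/12*γ12 - 265/3*γ13 - 1017/4*γ23 - 361*γ123
step 4: 92131/32 + 12469/6*γ1 - 13909/24*γ2 + 575/192*γ3 + 323*γ12 + 2543/32*γ13 - 2611/16*γ23 - 2435/24*γ123
Answer: 92131/32 + 12469/6*γ1 - 13909/24*γ2 + 575/192*γ3 + 323*γ12 + 2543/32*γ13 - 2611/16*γ23 - 2435/24*γ123


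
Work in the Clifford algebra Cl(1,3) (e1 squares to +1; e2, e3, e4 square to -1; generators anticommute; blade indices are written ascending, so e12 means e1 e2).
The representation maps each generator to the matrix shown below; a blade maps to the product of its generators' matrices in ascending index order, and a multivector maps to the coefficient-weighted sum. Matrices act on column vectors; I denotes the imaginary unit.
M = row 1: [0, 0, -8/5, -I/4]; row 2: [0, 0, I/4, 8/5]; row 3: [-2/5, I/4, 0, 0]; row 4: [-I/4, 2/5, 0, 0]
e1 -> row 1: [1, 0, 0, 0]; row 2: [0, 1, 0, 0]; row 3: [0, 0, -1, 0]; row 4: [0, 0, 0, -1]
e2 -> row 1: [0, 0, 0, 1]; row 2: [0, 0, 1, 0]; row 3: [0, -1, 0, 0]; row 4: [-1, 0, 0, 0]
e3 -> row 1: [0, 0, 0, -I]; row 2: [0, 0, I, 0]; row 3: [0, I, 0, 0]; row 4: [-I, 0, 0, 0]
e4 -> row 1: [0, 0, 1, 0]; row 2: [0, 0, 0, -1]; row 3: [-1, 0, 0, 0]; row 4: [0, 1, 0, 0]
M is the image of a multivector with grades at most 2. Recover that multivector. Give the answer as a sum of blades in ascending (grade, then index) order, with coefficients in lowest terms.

Method: the blade images are trace-orthogonal — tr(rho(e_A) rho(e_B)^-1) = 4 if A = B and 0 otherwise — and rho(e_A)^-1 = (e_A)^2 * rho(e_A) with (e_A)^2 = +1 or -1, so the coefficient of e_A in the preimage is (e_A)^2 * tr(M rho(e_A))/4.
Nonzero projections over blades of grade <= 2: e3: (e3)^2 = -1, tr(M rho(e3)) = -1, coefficient 1/4; e4: (e4)^2 = -1, tr(M rho(e4)) = 12/5, coefficient -3/5; e14: (e14)^2 = +1, tr(M rho(e14)) = -4, coefficient -1. Every other blade of grade <= 2 projects to 0.
Answer: 1/4*e3 - 3/5*e4 - e14


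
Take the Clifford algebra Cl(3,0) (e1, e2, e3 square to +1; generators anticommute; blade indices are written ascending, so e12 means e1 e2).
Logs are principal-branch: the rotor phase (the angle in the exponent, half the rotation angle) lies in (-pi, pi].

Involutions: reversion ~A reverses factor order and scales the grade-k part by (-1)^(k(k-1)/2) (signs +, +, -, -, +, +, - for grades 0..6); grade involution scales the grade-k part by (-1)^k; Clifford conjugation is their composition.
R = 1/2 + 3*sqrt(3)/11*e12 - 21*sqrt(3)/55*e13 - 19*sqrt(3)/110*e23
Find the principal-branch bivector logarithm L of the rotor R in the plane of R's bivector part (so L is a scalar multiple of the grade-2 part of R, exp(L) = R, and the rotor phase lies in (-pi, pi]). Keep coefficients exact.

The scalar part of R is 1/2, which fixes the principal-branch rotor phase; the unit plane is then the bivector part divided by the sine of that phase, and L is that plane scaled by the phase.
Concretely: cos(phase) = 1/2 gives phase = ±pi/3, and since phase/sin(phase) is even the sign is immaterial: L = (phase/sin(phase)) * <R>_2 = (2*sqrt(3)*pi/9) * <R>_2.
Answer: 2*pi/11*e12 - 14*pi/55*e13 - 19*pi/165*e23


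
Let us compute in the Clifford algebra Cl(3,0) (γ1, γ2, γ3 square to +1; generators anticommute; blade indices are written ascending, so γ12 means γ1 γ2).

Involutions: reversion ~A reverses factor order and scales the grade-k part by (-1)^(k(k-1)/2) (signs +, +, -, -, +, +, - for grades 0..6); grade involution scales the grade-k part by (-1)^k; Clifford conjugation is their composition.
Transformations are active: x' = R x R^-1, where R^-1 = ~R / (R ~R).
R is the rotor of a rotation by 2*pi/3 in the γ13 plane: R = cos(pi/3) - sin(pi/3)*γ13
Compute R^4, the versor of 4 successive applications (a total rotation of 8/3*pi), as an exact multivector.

Rotor phase runs at HALF the rotation angle; powers of one rotor simply add phase, so after 4 steps in γ13 the phase is 4*pi/3 = 4*pi/3 and R^4 = cos(4*pi/3) - sin(4*pi/3)*γ13.
cos(4*pi/3) = -1/2 and sin(4*pi/3) = -sqrt(3)/2, so R^4 = -1/2 + sqrt(3)/2*γ13. The net rotation is 2/3*pi (after discarding 1 full turn, each of which contributes a factor -1 to the rotor); the rotor keeps the half-angle phase exactly.
Answer: -1/2 + sqrt(3)/2*γ13


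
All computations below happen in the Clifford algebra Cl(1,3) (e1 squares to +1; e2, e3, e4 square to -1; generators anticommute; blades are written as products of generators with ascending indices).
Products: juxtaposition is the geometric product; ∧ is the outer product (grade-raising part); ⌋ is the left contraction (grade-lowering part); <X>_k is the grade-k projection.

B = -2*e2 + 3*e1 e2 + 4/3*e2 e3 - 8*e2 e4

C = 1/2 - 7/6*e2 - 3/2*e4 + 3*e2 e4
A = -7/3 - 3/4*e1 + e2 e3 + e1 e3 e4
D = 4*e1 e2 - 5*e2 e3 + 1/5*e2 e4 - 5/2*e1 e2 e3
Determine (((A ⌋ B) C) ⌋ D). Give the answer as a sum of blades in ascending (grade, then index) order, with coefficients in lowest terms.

step 1: -4/3 + 29/12*e2 - 7*e1 e2 - 28/9*e2 e3 + 56/3*e2 e4
step 2: -3877/72 - 49/6*e1 + 2215/72*e2 + 98/27*e3 - 973/36*e4 - 7/2*e1 e2 + 21*e1 e4 - 14/9*e2 e3 + 41/24*e2 e4 - 28/3*e3 e4 + 21/2*e1 e2 e4 + 14/3*e2 e3 e4
step 3: -7963/360 + 715/6*e1 - 30359/540*e2 + 11705/72*e3 - 443/72*e4 - 11141/54*e1 e2 - 11075/144*e1 e3 + 20855/72*e2 e3 - 3877/360*e2 e4 + 19385/144*e1 e2 e3
Answer: -7963/360 + 715/6*e1 - 30359/540*e2 + 11705/72*e3 - 443/72*e4 - 11141/54*e1 e2 - 11075/144*e1 e3 + 20855/72*e2 e3 - 3877/360*e2 e4 + 19385/144*e1 e2 e3


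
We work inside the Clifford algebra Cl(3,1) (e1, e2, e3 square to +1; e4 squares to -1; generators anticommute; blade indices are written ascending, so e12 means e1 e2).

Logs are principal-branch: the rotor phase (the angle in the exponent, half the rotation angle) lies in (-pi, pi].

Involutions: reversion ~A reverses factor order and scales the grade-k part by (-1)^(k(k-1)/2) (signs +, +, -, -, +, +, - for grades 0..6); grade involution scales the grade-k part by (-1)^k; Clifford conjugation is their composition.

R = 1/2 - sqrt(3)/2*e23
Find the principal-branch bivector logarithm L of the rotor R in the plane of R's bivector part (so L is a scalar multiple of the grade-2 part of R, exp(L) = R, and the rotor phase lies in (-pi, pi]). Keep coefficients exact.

The scalar part of R is 1/2, so the principal-branch rotor phase is pinned; divide the bivector part by its sine to get the unit plane — L is the phase times that plane.
Concretely: cos(phase) = 1/2 gives phase = ±pi/3, and since phase/sin(phase) is even the sign is immaterial: L = (phase/sin(phase)) * <R>_2 = (2*sqrt(3)*pi/9) * <R>_2.
Answer: -pi/3*e23


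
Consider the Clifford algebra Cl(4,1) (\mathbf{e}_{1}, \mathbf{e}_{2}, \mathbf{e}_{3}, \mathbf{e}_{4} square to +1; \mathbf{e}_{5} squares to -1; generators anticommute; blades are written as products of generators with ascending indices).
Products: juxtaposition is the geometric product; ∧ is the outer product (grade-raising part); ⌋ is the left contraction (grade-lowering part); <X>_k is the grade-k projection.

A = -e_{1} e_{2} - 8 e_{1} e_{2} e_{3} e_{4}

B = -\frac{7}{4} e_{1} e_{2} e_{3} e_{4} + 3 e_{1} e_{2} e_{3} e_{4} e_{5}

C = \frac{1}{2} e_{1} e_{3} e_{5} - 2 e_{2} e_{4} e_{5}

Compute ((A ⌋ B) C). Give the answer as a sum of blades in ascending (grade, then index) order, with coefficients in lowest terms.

step 1: 14 - 24 e_{5} - \frac{7}{4} e_{3} e_{4} + 3 e_{3} e_{4} e_{5}
step 2: 12 e_{1} e_{3} + \frac{3}{2} e_{1} e_{4} + 6 e_{2} e_{3} - 48 e_{2} e_{4} + 7 e_{1} e_{3} e_{5} + \frac{7}{8} e_{1} e_{4} e_{5} + \frac{7}{2} e_{2} e_{3} e_{5} - 28 e_{2} e_{4} e_{5}
Answer: 12 e_{1} e_{3} + \frac{3}{2} e_{1} e_{4} + 6 e_{2} e_{3} - 48 e_{2} e_{4} + 7 e_{1} e_{3} e_{5} + \frac{7}{8} e_{1} e_{4} e_{5} + \frac{7}{2} e_{2} e_{3} e_{5} - 28 e_{2} e_{4} e_{5}


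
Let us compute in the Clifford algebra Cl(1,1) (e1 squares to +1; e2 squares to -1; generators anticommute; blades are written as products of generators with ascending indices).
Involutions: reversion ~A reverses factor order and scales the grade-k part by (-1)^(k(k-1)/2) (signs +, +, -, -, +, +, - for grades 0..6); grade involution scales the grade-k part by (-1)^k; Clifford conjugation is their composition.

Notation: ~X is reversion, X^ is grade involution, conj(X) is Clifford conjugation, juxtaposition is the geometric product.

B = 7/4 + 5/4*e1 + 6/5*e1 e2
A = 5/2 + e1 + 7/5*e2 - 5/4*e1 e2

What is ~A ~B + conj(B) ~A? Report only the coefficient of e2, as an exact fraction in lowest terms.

first term: 33/8 + 639/200*e1 - 5/16*e2 - 41/16*e1 e2
second term: 13/8 + 61/200*e1 + 167/80*e2 - 41/16*e1 e2
Answer: 71/40


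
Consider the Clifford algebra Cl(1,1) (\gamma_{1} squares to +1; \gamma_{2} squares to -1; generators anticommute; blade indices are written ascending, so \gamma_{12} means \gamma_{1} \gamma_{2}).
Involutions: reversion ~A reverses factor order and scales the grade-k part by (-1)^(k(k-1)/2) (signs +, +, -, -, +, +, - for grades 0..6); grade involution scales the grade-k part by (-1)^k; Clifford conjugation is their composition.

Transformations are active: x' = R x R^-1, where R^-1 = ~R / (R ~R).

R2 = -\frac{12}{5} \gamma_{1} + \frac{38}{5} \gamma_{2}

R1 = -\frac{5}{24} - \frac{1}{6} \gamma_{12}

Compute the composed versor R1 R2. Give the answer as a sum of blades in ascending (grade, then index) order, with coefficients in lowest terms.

Distribute over the terms of R1 (each basis-blade product reordered to ascending indices, repeated generators contracted through their squares):
(-\frac{5}{24}) R2 = \frac{1}{2} \gamma_{1} - \frac{19}{12} \gamma_{2}
(-\frac{1}{6} \gamma_{12}) R2 = \frac{19}{15} \gamma_{1} - \frac{2}{5} \gamma_{2}
Summing the partial products and collecting blades:
Answer: \frac{53}{30} \gamma_{1} - \frac{119}{60} \gamma_{2}


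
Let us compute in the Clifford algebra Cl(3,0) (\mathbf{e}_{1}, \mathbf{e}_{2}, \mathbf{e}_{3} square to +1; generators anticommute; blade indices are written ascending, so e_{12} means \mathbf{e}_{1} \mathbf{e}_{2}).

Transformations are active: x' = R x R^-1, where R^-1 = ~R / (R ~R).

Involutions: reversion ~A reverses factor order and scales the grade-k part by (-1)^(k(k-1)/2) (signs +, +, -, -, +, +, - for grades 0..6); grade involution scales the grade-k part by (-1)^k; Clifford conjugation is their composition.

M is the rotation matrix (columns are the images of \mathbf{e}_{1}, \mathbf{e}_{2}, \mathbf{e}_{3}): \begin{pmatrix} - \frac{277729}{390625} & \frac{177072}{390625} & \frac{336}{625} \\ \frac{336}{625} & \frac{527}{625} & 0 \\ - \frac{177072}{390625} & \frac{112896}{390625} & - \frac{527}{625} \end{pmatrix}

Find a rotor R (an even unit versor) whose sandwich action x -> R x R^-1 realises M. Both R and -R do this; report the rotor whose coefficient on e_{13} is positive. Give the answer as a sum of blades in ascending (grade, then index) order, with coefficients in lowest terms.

Method: write R = a + b12*e_{12} + b13*e_{13} + b23*e_{23} with a^2 + b12^2 + b13^2 + b23^2 = 1 (so R^-1 = ~R). Expanding the columns R e_j ~R gives tr M = 4a^2 - 1 and, from the antisymmetric part, M21 - M12 = -4a*b12, M13 - M31 = 4a*b13, M32 - M23 = -4a*b23.
Here tr M = -\frac{277729}{390625}, so a^2 = (1 + tr M)/4 = \frac{28224}{390625} and a = ±\frac{168}{625}. Taking a = \frac{168}{625}: M21 - M12 = \frac{32928}{390625}, M13 - M31 = \frac{387072}{390625}, M32 - M23 = \frac{112896}{390625}, giving b12 = -\frac{49}{625}, b13 = \frac{576}{625}, b23 = -\frac{168}{625}, i.e. R = \frac{168}{625} - \frac{49}{625} e_{12} + \frac{576}{625} e_{13} - \frac{168}{625} e_{23}.
Its e_{13} coefficient is already positive.
Answer: \frac{168}{625} - \frac{49}{625} e_{12} + \frac{576}{625} e_{13} - \frac{168}{625} e_{23}. Recall the cover is two-to-one: with M of trace -\frac{277729}{390625}, both preimages act alike, and the stated e_{13} sign chooses the sheet.


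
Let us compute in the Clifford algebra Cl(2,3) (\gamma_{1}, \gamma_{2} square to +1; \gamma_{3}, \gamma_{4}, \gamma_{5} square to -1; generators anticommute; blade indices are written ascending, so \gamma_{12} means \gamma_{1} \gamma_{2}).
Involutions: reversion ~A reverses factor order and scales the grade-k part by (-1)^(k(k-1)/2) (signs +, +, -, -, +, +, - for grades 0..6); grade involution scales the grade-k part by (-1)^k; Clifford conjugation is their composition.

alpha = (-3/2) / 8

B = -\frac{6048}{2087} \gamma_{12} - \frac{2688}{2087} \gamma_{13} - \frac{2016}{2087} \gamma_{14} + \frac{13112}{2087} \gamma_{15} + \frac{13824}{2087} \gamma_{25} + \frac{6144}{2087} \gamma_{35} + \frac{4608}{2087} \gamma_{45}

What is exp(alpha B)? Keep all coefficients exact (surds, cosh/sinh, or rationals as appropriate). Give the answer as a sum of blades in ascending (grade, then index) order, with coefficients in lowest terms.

B^2 term by term: the squares give (-\frac{6048}{2087})^2*(\gamma_{12})^2 + (-\frac{2688}{2087})^2*(\gamma_{13})^2 + (-\frac{2016}{2087})^2*(\gamma_{14})^2 + (\frac{13112}{2087})^2*(\gamma_{15})^2 + (\frac{13824}{2087})^2*(\gamma_{25})^2 + (\frac{6144}{2087})^2*(\gamma_{35})^2 + (\frac{4608}{2087})^2*(\gamma_{45})^2 = \frac{36578304}{4355569}*(-1) + \frac{7225344}{4355569}*(+1) + \frac{4064256}{4355569}*(+1) + \frac{171924544}{4355569}*(+1) + \frac{191102976}{4355569}*(+1) + \frac{37748736}{4355569}*(-1) + \frac{21233664}{4355569}*(-1) = 64 (each basis 2-blade squares to minus the product of its generators' squares); cross terms between blades sharing an index anticommute and cancel; the commuting (index-disjoint) pairs give grade-4 terms 2*c*c'*(blade product), which cancel blade by blade — \gamma_{1235}: -\frac{74317824}{4355569} + \frac{74317824}{4355569} = 0; \gamma_{1245}: -\frac{55738368}{4355569} + \frac{55738368}{4355569} = 0; \gamma_{1345}: -\frac{24772608}{4355569} + \frac{24772608}{4355569} = 0 — confirming B is simple. So B^2 = 64.
B^2 = 64 — B^2 > 0, so the exponential closes hyperbolically: l = 8, alpha*l = - \frac{3}{2}, so exp(alpha B) = cosh(- \frac{3}{2}) + (sinh(- \frac{3}{2})/8)*B = \cosh{\left(\frac{3}{2} \right)} + (- \frac{\sinh{\left(\frac{3}{2} \right)}}{8})*B.
Answer: \cosh{\left(\frac{3}{2} \right)} + \frac{756 \sinh{\left(\frac{3}{2} \right)}}{2087} \gamma_{12} + \frac{336 \sinh{\left(\frac{3}{2} \right)}}{2087} \gamma_{13} + \frac{252 \sinh{\left(\frac{3}{2} \right)}}{2087} \gamma_{14} - \frac{1639 \sinh{\left(\frac{3}{2} \right)}}{2087} \gamma_{15} - \frac{1728 \sinh{\left(\frac{3}{2} \right)}}{2087} \gamma_{25} - \frac{768 \sinh{\left(\frac{3}{2} \right)}}{2087} \gamma_{35} - \frac{576 \sinh{\left(\frac{3}{2} \right)}}{2087} \gamma_{45}


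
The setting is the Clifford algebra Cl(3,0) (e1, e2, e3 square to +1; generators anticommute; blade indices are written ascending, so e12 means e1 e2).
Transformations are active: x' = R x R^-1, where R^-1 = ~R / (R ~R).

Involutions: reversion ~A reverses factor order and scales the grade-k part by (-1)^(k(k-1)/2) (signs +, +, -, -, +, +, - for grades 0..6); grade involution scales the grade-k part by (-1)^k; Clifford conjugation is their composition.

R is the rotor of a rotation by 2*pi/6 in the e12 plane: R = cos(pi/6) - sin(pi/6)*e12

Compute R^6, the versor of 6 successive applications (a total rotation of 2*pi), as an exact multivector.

Half-angle bookkeeping: 6 applications in e12 add up to rotor phase 6*pi/6 = pi, so R^6 = cos(pi) - sin(pi)*e12.
cos(pi) = -1 and sin(pi) = 0, so R^6 = -1. The total rotation 2*pi is 1 full turn, so every vector returns to itself, yet the rotor is -1, on the OTHER sheet of the double cover (an odd number of 2*pi turns).
Answer: -1


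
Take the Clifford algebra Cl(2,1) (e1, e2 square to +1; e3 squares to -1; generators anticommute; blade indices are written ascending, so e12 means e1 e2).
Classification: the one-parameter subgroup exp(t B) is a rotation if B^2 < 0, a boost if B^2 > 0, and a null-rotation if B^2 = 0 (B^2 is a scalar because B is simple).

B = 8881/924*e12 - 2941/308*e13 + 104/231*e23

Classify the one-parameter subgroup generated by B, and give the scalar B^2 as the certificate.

B^2 term by term: the squares give (8881/924)^2*(e12)^2 + (-2941/308)^2*(e13)^2 + (104/231)^2*(e23)^2 = 78872161/853776*(-1) + 8649481/94864*(+1) + 10816/53361*(+1) = -1 (each basis 2-blade squares to minus the product of its generators' squares); cross terms between blades sharing an index anticommute and cancel. So B^2 = -1.
Answer: rotation, certificate B^2 = -1. The scalar -1 is the complete invariant here: its sign names the subgroup type.


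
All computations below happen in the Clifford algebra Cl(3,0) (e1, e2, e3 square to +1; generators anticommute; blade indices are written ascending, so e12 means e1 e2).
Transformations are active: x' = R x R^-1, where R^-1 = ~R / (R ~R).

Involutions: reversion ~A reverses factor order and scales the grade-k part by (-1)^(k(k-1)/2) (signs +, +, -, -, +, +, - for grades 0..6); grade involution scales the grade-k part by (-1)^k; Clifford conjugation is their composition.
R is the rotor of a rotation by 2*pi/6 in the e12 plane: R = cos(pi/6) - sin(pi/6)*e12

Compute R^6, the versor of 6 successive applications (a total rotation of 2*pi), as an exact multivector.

The rotor phase is half the rotation angle and phases add under composition, so 6 steps in the e12 plane accumulate phase 6*(pi/6) = pi: R^6 = cos(pi) - sin(pi)*e12.
cos(pi) = -1 and sin(pi) = 0, so R^6 = -1. The total rotation 2*pi is 1 full turn, so every vector returns to itself, yet the rotor is -1, on the OTHER sheet of the double cover (an odd number of 2*pi turns).
Answer: -1


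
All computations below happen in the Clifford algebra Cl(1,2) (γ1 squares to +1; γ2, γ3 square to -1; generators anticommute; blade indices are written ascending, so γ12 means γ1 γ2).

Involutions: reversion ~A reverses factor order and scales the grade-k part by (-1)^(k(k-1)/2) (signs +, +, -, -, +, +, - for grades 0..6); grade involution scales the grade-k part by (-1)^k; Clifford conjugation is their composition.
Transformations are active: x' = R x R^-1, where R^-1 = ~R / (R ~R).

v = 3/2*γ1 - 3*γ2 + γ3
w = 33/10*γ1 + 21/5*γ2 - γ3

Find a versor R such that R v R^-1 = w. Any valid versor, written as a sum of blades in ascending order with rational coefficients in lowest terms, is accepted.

Sketch: the shared square -31/4 makes R = v + w = 24/5*γ1 + 6/5*γ2 the natural versor; its sandwich fixes that direction, negates (v - w)/2, and sends v to w.
Answer: 24/5*γ1 + 6/5*γ2


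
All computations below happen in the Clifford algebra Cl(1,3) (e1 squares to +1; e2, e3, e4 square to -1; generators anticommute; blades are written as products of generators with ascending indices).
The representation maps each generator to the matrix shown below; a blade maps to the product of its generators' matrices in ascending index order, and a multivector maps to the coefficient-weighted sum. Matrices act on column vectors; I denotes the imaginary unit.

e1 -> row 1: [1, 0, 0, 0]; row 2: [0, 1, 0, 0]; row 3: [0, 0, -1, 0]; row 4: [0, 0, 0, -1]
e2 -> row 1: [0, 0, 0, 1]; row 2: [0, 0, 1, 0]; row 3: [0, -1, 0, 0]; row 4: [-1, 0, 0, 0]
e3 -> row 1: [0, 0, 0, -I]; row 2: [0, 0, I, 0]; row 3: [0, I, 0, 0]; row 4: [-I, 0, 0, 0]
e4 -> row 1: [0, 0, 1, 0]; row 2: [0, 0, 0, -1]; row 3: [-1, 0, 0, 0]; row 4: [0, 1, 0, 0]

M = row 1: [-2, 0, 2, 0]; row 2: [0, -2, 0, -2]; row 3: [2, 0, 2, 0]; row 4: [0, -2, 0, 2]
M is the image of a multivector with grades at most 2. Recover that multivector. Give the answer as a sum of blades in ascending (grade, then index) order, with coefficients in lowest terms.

Method: the blade images are trace-orthogonal — tr(rho(e_A) rho(e_B)^-1) = 4 if A = B and 0 otherwise — and rho(e_A)^-1 = (e_A)^2 * rho(e_A) with (e_A)^2 = +1 or -1, so the coefficient of e_A in the preimage is (e_A)^2 * tr(M rho(e_A))/4.
Nonzero projections over blades of grade <= 2: e1: (e1)^2 = +1, tr(M rho(e1)) = -8, coefficient -2; e1 e4: (e1 e4)^2 = +1, tr(M rho(e1 e4)) = 8, coefficient 2. Every other blade of grade <= 2 projects to 0.
Answer: -2*e1 + 2*e1 e4


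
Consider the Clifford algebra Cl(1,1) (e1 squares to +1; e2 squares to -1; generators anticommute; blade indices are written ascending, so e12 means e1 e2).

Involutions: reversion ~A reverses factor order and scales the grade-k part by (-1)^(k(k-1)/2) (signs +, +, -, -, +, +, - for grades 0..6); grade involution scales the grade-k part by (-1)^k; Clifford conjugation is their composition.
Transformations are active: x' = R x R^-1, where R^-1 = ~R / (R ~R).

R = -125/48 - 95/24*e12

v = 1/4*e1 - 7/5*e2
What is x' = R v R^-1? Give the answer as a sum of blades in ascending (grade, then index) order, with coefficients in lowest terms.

~R = -125/48 + 95/24*e12, and R ~R = -2275/256, so R^-1 = ~R / (-2275/256).
R v = -1189/192*e1 + 445/96*e2
Answer: -12709/3276*e1 + 16858/4095*e2


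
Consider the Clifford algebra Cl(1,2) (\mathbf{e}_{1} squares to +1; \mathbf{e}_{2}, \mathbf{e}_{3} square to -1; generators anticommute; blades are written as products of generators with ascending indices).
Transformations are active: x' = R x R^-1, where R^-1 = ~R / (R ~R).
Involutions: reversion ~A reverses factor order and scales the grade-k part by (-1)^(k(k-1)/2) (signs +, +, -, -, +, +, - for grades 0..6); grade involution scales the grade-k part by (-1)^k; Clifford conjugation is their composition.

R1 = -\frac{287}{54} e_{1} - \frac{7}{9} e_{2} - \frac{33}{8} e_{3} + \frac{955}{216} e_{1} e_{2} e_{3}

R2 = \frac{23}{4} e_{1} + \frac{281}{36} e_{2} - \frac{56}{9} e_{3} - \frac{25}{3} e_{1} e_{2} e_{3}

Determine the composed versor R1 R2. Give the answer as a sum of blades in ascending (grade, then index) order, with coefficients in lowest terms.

Distribute over the terms of R1 (each basis-blade product reordered to ascending indices, repeated generators contracted through their squares):
(-\frac{287}{54} e_{1}) R2 = -\frac{6601}{216} - \frac{80647}{1944} e_{1} e_{2} + \frac{8036}{243} e_{1} e_{3} + \frac{7175}{162} e_{2} e_{3}
(-\frac{7}{9} e_{2}) R2 = \frac{1967}{324} + \frac{161}{36} e_{1} e_{2} + \frac{175}{27} e_{1} e_{3} + \frac{392}{81} e_{2} e_{3}
(-\frac{33}{8} e_{3}) R2 = -\frac{77}{3} - \frac{275}{8} e_{1} e_{2} + \frac{759}{32} e_{1} e_{3} + \frac{3091}{96} e_{2} e_{3}
(\frac{955}{216} e_{1} e_{2} e_{3}) R2 = \frac{23875}{648} + \frac{6685}{243} e_{1} e_{2} + \frac{268355}{7776} e_{1} e_{3} + \frac{21965}{864} e_{2} e_{3}
Summing the partial products and collecting blades:
Answer: -\frac{4313}{324} - \frac{42649}{972} e_{1} e_{2} + \frac{31681}{324} e_{1} e_{3} + \frac{427}{4} e_{2} e_{3}


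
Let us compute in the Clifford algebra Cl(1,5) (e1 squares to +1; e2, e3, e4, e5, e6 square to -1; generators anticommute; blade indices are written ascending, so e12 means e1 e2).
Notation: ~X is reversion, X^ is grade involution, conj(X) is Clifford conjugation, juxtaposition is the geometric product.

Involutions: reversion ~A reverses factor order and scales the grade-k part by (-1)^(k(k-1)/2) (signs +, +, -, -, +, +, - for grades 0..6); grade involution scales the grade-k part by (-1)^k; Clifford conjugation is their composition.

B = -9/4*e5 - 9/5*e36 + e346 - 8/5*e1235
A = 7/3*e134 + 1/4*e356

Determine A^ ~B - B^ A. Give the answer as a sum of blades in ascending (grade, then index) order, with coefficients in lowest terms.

first term: -9/20*e5 - 7/3*e16 + 9/16*e36 + 1/4*e45 - 2/5*e126 - 21/5*e146 + 56/15*e245 + 21/4*e1345
second term: -9/20*e5 - 7/3*e16 + 9/16*e36 + 1/4*e45 + 2/5*e126 + 21/5*e146 - 56/15*e245 - 21/4*e1345
Answer: -4/5*e126 - 42/5*e146 + 112/15*e245 + 21/2*e1345


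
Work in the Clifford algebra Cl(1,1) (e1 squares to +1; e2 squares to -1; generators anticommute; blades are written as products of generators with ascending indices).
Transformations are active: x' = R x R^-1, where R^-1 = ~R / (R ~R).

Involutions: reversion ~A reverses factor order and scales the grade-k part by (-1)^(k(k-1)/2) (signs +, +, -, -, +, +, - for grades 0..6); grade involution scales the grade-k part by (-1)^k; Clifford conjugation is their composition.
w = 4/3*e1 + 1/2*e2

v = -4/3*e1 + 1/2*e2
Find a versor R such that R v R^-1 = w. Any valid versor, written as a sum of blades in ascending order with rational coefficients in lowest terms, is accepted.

Key observation: q(v) = q(w) = 55/36 (sandwiches preserve the norm), so R = v + w = e2 works whenever it is invertible — the component of v along it is kept and (v - w)/2 reverses, sending v to w.
Answer: e2


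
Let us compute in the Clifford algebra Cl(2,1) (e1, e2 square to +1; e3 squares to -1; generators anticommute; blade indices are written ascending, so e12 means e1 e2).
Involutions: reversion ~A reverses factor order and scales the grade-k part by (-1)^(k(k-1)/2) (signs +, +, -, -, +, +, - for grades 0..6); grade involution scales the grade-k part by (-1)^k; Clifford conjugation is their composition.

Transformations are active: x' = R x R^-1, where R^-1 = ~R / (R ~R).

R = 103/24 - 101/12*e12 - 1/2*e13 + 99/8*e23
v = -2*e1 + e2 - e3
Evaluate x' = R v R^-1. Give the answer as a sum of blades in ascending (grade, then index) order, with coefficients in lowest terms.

~R = 103/24 + 101/12*e12 + 1/2*e13 - 99/8*e23, and R ~R = -9235/144, so R^-1 = ~R / (-9235/144).
R v = -35/2*e1 - 1/6*e2 - 53/3*e3 - 95/6*e123
Answer: -3266/1847*e1 - 11309/9235*e2 - 7309/9235*e3


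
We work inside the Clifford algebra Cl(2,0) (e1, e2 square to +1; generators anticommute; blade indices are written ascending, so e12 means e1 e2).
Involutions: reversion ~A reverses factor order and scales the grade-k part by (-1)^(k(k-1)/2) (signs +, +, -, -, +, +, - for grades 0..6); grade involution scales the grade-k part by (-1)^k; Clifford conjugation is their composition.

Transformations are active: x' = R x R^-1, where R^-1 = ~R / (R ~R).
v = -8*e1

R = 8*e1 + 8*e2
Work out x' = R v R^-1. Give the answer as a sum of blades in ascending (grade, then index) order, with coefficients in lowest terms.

~R = 8*e1 + 8*e2, and R ~R = 128, so R^-1 = ~R / (128).
R v = -64 + 64*e12
Answer: -8*e2


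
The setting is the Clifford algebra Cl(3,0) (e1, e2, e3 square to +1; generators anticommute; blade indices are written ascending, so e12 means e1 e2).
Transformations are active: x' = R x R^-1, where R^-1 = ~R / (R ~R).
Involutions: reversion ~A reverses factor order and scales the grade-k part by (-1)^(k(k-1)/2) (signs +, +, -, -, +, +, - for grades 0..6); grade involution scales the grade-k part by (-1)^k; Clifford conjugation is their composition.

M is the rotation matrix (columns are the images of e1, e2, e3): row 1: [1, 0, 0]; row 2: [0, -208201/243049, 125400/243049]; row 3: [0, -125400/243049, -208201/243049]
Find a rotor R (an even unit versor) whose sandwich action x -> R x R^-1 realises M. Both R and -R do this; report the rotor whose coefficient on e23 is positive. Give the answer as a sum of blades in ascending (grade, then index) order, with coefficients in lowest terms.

Method: write R = a + b12*e12 + b13*e13 + b23*e23 with a^2 + b12^2 + b13^2 + b23^2 = 1 (so R^-1 = ~R). Expanding the columns R e_j ~R gives tr M = 4a^2 - 1 and, from the antisymmetric part, M21 - M12 = -4a*b12, M13 - M31 = 4a*b13, M32 - M23 = -4a*b23.
Here tr M = -173353/243049, so a^2 = (1 + tr M)/4 = 17424/243049 and a = ±132/493. Taking a = 132/493: M21 - M12 = 0, M13 - M31 = 0, M32 - M23 = -250800/243049, giving b12 = 0, b13 = 0, b23 = 475/493, i.e. R = 132/493 + 475/493*e23.
Its e23 coefficient is already positive.
Answer: 132/493 + 475/493*e23. Sheet selection: the two-to-one cover makes ±R indistinguishable at the matrix level (trace -173353/243049), so uniqueness comes from the required sign on e23.


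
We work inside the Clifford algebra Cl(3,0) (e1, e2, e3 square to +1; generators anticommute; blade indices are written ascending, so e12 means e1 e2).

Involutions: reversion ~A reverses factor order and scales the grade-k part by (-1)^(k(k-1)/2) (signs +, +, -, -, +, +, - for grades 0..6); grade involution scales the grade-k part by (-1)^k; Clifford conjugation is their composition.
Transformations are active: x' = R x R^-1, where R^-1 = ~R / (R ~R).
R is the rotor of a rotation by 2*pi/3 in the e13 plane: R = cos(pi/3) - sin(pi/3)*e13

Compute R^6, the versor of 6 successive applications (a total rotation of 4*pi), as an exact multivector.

Because a rotor carries half the rotation angle, composing 6 copies of this e13-plane rotor multiplies the phase: 6*(pi/3) = 2*pi, hence R^6 = cos(2*pi) - sin(2*pi)*e13.
cos(2*pi) = 1 and sin(2*pi) = 0, so R^6 = 1. The total rotation 4*pi is 2 full turns, so every vector returns to itself, yet the rotor is +1, back on the identity sheet (an even number of 2*pi turns).
Answer: 1


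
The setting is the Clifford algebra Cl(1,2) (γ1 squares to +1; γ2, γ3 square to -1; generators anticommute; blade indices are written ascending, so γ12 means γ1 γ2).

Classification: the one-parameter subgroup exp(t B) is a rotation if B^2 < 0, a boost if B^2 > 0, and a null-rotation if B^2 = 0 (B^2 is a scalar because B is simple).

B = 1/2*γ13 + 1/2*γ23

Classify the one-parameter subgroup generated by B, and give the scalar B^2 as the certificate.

B^2 term by term: the squares give (1/2)^2*(γ13)^2 + (1/2)^2*(γ23)^2 = 1/4*(+1) + 1/4*(-1) = 0 (each basis 2-blade squares to minus the product of its generators' squares); cross terms between blades sharing an index anticommute and cancel. So B^2 = 0.
Answer: null-rotation, certificate B^2 = 0. Because 0 is invariant under every versor sandwich, the classification follows from its sign alone.


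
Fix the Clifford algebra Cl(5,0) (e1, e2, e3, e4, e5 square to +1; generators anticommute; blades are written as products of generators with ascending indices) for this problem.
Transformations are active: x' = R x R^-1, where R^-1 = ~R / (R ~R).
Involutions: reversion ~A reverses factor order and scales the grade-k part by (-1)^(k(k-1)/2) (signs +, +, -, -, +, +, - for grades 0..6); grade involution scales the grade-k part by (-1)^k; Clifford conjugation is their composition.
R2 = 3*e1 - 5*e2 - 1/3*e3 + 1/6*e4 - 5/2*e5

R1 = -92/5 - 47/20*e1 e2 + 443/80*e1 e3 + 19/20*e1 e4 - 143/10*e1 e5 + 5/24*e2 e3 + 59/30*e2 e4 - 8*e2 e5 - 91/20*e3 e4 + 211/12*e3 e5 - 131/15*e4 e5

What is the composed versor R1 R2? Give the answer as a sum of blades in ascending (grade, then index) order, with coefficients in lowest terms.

Distribute over the terms of R2 (each basis-blade product reordered to ascending indices, repeated generators contracted through their squares):
R1 (3*e1) = -276/5*e1 + 141/20*e2 - 1329/80*e3 - 57/20*e4 + 429/10*e5 + 5/8*e1 e2 e3 + 59/10*e1 e2 e4 - 24*e1 e2 e5 - 273/20*e1 e3 e4 + 211/4*e1 e3 e5 - 131/5*e1 e4 e5
R1 (-5*e2) = 47/4*e1 + 92*e2 + 25/24*e3 + 59/6*e4 - 40*e5 + 443/16*e1 e2 e3 + 19/4*e1 e2 e4 - 143/2*e1 e2 e5 + 91/4*e2 e3 e4 - 1055/12*e2 e3 e5 + 131/3*e2 e4 e5
R1 (-1/3*e3) = -443/240*e1 - 5/72*e2 + 92/15*e3 - 91/60*e4 + 211/36*e5 + 47/60*e1 e2 e3 + 19/60*e1 e3 e4 - 143/30*e1 e3 e5 + 59/90*e2 e3 e4 - 8/3*e2 e3 e5 + 131/45*e3 e4 e5
R1 (1/6*e4) = 19/120*e1 + 59/180*e2 - 91/120*e3 - 46/15*e4 + 131/90*e5 - 47/120*e1 e2 e4 + 443/480*e1 e3 e4 + 143/60*e1 e4 e5 + 5/144*e2 e3 e4 + 4/3*e2 e4 e5 - 211/72*e3 e4 e5
R1 (-5/2*e5) = 143/4*e1 + 20*e2 - 1055/24*e3 + 131/6*e4 + 46*e5 + 47/8*e1 e2 e5 - 443/32*e1 e3 e5 - 19/8*e1 e4 e5 - 25/48*e2 e3 e5 - 59/12*e2 e4 e5 + 91/8*e3 e4 e5
Summing the partial products and collecting blades:
Answer: -751/80*e1 + 14317/120*e2 - 12997/240*e3 + 727/30*e4 + 3373/60*e5 + 6983/240*e1 e2 e3 + 1231/120*e1 e2 e4 - 717/8*e1 e2 e5 - 5957/480*e1 e3 e4 + 16387/480*e1 e3 e5 - 3143/120*e1 e4 e5 + 16877/720*e2 e3 e4 - 4373/48*e2 e3 e5 + 481/12*e2 e4 e5 + 511/45*e3 e4 e5


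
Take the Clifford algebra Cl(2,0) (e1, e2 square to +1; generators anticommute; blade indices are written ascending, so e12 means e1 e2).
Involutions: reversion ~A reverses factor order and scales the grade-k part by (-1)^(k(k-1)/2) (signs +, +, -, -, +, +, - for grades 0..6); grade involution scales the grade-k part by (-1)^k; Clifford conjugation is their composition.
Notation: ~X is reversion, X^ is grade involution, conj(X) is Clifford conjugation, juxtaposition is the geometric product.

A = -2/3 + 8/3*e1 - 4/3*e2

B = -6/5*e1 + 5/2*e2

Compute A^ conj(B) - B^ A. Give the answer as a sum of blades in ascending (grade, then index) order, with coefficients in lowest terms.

first term: -98/15 - 4/5*e1 + 5/3*e2 + 76/15*e12
second term: 98/15 - 4/5*e1 + 5/3*e2 + 76/15*e12
Answer: -196/15


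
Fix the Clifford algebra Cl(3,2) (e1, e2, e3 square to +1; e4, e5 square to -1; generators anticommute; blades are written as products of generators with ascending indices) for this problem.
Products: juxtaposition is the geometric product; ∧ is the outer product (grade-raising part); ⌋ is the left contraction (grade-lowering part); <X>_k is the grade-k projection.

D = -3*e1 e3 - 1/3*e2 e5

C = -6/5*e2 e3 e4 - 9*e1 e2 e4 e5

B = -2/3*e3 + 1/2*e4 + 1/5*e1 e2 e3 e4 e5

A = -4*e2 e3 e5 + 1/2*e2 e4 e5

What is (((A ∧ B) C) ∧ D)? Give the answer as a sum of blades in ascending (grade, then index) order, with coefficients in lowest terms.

step 1: 5/3*e2 e3 e4 e5
step 2: 2*e5 - 15*e1 e3
step 3: -6*e1 e3 e5 - 5*e1 e2 e3 e5
Answer: -6*e1 e3 e5 - 5*e1 e2 e3 e5


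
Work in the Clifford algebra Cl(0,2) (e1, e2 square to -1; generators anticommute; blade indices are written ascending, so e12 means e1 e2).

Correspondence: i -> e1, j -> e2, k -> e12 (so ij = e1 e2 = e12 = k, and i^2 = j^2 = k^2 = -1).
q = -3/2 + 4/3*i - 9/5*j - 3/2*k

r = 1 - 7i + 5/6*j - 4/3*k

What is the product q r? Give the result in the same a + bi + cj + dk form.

In blades: q = -3/2 + 4/3*e1 - 9/5*e2 - 3/2*e12, r = 1 - 7*e1 + 5/6*e2 - 4/3*e12.
Distribute q over r term by term (generator squares from the signature, products reordered to ascending indices): (-3/2)*r = -3/2 + 21/2*e1 - 5/4*e2 + 2*e12; (4/3*e1)*r = 28/3 + 4/3*e1 + 16/9*e2 + 10/9*e12; (-9/5*e2)*r = 3/2 + 12/5*e1 - 9/5*e2 - 63/5*e12; (-3/2*e12)*r = -2 + 5/4*e1 + 21/2*e2 - 3/2*e12.
Sum: 22/3 + 929/60*e1 + 1661/180*e2 - 989/90*e12; translating back through the correspondence:
Answer: 22/3 + 929/60*i + 1661/180*j - 989/90*k


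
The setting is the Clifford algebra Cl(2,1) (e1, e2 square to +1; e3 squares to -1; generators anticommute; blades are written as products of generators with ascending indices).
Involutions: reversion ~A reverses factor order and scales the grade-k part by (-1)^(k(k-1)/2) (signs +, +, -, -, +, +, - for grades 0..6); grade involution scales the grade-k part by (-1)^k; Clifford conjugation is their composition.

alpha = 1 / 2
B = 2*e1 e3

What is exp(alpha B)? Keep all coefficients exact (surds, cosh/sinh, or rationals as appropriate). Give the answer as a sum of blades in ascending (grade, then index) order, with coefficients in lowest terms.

B^2 = (2)^2*(e1 e3)^2 = 4*(+1) = 4 (a basis 2-blade squares to minus the product of its generators' squares).
B^2 = 4 — B^2 > 0, so the exponential closes hyperbolically: l = 2, alpha*l = 1, so exp(alpha B) = cosh(1) + (sinh(1)/2)*B = cosh(1) + (sinh(1)/2)*B.
Answer: cosh(1) + sinh(1)*e1 e3


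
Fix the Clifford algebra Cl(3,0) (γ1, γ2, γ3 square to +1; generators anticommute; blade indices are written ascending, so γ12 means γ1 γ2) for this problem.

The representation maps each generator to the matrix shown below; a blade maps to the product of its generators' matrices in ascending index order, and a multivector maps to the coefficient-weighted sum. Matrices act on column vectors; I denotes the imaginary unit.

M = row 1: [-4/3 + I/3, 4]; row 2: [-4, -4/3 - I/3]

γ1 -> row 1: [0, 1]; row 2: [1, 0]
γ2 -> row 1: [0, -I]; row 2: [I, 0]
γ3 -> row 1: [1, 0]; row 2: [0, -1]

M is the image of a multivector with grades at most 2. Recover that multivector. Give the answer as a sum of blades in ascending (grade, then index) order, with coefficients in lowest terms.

Method: 1, rho(γ1), rho(γ2), rho(γ3) form a trace-orthogonal basis of the 2x2 complex matrices (tr(X Y) = 2 if X = Y, else 0), so M = m0*1 + m1*rho(γ1) + m2*rho(γ2) + m3*rho(γ3) with m0 = tr(M)/2 = -4/3, m1 = tr(M rho(γ1))/2 = 0, m2 = tr(M rho(γ2))/2 = 4*I, m3 = tr(M rho(γ3))/2 = I/3.
Multiplying table entries, the bivector images are rho(γ12) = I*rho(γ3), rho(γ13) = -I*rho(γ2), rho(γ23) = I*rho(γ1); with real blade coefficients the real parts of m0..m3 are the coefficients of 1, γ1, γ2, γ3 and the imaginary parts give the bivectors (γ23: Im m1, γ13: -Im m2, γ12: Im m3).
Answer: -4/3 + 1/3*γ12 - 4*γ13


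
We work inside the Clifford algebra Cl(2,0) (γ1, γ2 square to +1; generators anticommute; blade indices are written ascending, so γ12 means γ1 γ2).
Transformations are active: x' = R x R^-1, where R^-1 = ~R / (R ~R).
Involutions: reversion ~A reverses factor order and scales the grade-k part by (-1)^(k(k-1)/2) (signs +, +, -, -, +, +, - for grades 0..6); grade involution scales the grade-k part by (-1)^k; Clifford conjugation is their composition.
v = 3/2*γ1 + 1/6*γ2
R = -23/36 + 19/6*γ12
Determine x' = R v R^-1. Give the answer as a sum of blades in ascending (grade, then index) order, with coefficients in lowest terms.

~R = -23/36 - 19/6*γ12, and R ~R = 13525/1296, so R^-1 = ~R / (13525/1296).
R v = -31/72*γ1 - 1049/216*γ2
Answer: -39149/27050*γ1 + 34729/81150*γ2


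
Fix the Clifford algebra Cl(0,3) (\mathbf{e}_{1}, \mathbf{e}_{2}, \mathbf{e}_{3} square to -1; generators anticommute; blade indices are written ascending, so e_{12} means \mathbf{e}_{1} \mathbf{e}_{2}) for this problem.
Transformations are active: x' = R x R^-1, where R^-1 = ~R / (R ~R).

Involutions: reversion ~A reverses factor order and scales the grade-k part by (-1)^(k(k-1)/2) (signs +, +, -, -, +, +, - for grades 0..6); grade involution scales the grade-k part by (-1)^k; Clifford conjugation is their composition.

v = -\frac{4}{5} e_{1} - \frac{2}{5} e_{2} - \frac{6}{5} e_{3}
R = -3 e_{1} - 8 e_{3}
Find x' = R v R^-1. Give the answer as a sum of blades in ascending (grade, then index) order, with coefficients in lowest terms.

~R = -3 e_{1} - 8 e_{3}, and R ~R = -73, so R^-1 = ~R / (-73).
R v = -12 + \frac{6}{5} e_{12} - \frac{14}{5} e_{13} - \frac{16}{5} e_{23}
Answer: -\frac{68}{365} e_{1} + \frac{2}{5} e_{2} - \frac{522}{365} e_{3}
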